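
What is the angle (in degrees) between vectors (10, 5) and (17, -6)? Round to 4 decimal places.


dot = 10*17 + 5*-6 = 140
|u| = 11.1803, |v| = 18.0278
cos(angle) = 0.6946
angle = 46.0051 degrees

46.0051 degrees


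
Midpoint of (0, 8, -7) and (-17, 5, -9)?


Midpoint = ((0+-17)/2, (8+5)/2, (-7+-9)/2) = (-8.5, 6.5, -8)

(-8.5, 6.5, -8)


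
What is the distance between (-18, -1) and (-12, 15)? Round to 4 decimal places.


d = sqrt((-12--18)^2 + (15--1)^2) = 17.088

17.088


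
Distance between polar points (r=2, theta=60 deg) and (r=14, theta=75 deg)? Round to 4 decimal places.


d = sqrt(r1^2 + r2^2 - 2*r1*r2*cos(t2-t1))
d = sqrt(2^2 + 14^2 - 2*2*14*cos(75-60)) = 12.0792

12.0792


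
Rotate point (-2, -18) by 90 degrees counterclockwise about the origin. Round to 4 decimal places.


x' = -2*cos(90) - -18*sin(90) = 18
y' = -2*sin(90) + -18*cos(90) = -2

(18, -2)


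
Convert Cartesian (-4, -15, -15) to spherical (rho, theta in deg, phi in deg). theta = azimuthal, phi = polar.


rho = sqrt((-4)^2 + (-15)^2 + (-15)^2) = 21.587
theta = atan2(-15, -4) = 255.0686 deg
phi = acos(-15/21.587) = 134.0162 deg

rho = 21.587, theta = 255.0686 deg, phi = 134.0162 deg


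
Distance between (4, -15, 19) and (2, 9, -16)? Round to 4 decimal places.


d = sqrt((2-4)^2 + (9--15)^2 + (-16-19)^2) = 42.4853

42.4853


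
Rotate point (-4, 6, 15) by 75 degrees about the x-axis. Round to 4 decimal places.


x' = -4
y' = 6*cos(75) - 15*sin(75) = -12.936
z' = 6*sin(75) + 15*cos(75) = 9.6778

(-4, -12.936, 9.6778)


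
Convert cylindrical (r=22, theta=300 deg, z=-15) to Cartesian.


x = 22 * cos(300) = 11
y = 22 * sin(300) = -19.0526
z = -15

(11, -19.0526, -15)


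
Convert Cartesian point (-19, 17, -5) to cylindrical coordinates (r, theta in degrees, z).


r = sqrt((-19)^2 + 17^2) = 25.4951
theta = atan2(17, -19) = 138.1798 deg
z = -5

r = 25.4951, theta = 138.1798 deg, z = -5


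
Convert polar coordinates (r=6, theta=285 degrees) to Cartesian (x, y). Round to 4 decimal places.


x = 6 * cos(285) = 1.5529
y = 6 * sin(285) = -5.7956

(1.5529, -5.7956)


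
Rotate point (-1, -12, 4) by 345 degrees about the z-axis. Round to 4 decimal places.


x' = -1*cos(345) - -12*sin(345) = -4.0718
y' = -1*sin(345) + -12*cos(345) = -11.3323
z' = 4

(-4.0718, -11.3323, 4)


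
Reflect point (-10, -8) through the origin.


Reflection through origin: (x, y) -> (-x, -y)
(-10, -8) -> (10, 8)

(10, 8)


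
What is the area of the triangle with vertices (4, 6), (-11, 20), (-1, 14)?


Area = |x1(y2-y3) + x2(y3-y1) + x3(y1-y2)| / 2
= |4*(20-14) + -11*(14-6) + -1*(6-20)| / 2
= 25

25


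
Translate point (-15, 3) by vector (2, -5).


Translation: (x+dx, y+dy) = (-15+2, 3+-5) = (-13, -2)

(-13, -2)


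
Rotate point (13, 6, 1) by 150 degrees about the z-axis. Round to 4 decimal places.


x' = 13*cos(150) - 6*sin(150) = -14.2583
y' = 13*sin(150) + 6*cos(150) = 1.3038
z' = 1

(-14.2583, 1.3038, 1)


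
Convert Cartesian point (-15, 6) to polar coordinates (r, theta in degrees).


r = sqrt((-15)^2 + 6^2) = 16.1555
theta = atan2(6, -15) = 158.1986 degrees

r = 16.1555, theta = 158.1986 degrees


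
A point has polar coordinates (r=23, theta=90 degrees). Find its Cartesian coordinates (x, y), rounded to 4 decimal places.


x = 23 * cos(90) = 0
y = 23 * sin(90) = 23

(0, 23)


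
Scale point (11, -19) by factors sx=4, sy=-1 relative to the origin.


Scaling: (x*sx, y*sy) = (11*4, -19*-1) = (44, 19)

(44, 19)


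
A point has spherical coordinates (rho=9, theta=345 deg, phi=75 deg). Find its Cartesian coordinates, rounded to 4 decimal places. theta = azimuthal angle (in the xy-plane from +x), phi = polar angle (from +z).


x = 9 * sin(75) * cos(345) = 8.3971
y = 9 * sin(75) * sin(345) = -2.25
z = 9 * cos(75) = 2.3294

(8.3971, -2.25, 2.3294)


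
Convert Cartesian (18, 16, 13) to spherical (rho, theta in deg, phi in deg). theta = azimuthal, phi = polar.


rho = sqrt(18^2 + 16^2 + 13^2) = 27.3679
theta = atan2(16, 18) = 41.6335 deg
phi = acos(13/27.3679) = 61.64 deg

rho = 27.3679, theta = 41.6335 deg, phi = 61.64 deg


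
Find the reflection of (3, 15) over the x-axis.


Reflection across x-axis: (x, y) -> (x, -y)
(3, 15) -> (3, -15)

(3, -15)


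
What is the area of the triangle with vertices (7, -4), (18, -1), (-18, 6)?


Area = |x1(y2-y3) + x2(y3-y1) + x3(y1-y2)| / 2
= |7*(-1-6) + 18*(6--4) + -18*(-4--1)| / 2
= 92.5

92.5


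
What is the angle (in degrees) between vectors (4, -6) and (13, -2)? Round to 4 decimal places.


dot = 4*13 + -6*-2 = 64
|u| = 7.2111, |v| = 13.1529
cos(angle) = 0.6748
angle = 47.5638 degrees

47.5638 degrees


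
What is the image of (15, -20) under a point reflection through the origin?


Reflection through origin: (x, y) -> (-x, -y)
(15, -20) -> (-15, 20)

(-15, 20)


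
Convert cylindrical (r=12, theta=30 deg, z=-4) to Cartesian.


x = 12 * cos(30) = 10.3923
y = 12 * sin(30) = 6
z = -4

(10.3923, 6, -4)


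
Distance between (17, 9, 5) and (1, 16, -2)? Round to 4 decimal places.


d = sqrt((1-17)^2 + (16-9)^2 + (-2-5)^2) = 18.8149

18.8149


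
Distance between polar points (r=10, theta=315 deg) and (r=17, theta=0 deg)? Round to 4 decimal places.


d = sqrt(r1^2 + r2^2 - 2*r1*r2*cos(t2-t1))
d = sqrt(10^2 + 17^2 - 2*10*17*cos(0-315)) = 12.1895

12.1895


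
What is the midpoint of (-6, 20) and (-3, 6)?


Midpoint = ((-6+-3)/2, (20+6)/2) = (-4.5, 13)

(-4.5, 13)


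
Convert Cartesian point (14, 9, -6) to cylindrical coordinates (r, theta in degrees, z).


r = sqrt(14^2 + 9^2) = 16.6433
theta = atan2(9, 14) = 32.7352 deg
z = -6

r = 16.6433, theta = 32.7352 deg, z = -6


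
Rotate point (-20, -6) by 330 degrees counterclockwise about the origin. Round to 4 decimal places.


x' = -20*cos(330) - -6*sin(330) = -20.3205
y' = -20*sin(330) + -6*cos(330) = 4.8038

(-20.3205, 4.8038)


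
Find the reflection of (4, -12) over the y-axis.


Reflection across y-axis: (x, y) -> (-x, y)
(4, -12) -> (-4, -12)

(-4, -12)


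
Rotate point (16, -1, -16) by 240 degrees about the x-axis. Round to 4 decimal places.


x' = 16
y' = -1*cos(240) - -16*sin(240) = -13.3564
z' = -1*sin(240) + -16*cos(240) = 8.866

(16, -13.3564, 8.866)


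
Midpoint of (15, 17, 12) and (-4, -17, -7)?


Midpoint = ((15+-4)/2, (17+-17)/2, (12+-7)/2) = (5.5, 0, 2.5)

(5.5, 0, 2.5)


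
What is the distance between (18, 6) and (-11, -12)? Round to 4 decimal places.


d = sqrt((-11-18)^2 + (-12-6)^2) = 34.1321

34.1321


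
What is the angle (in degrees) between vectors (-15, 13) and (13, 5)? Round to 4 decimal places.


dot = -15*13 + 13*5 = -130
|u| = 19.8494, |v| = 13.9284
cos(angle) = -0.4702
angle = 118.0481 degrees

118.0481 degrees


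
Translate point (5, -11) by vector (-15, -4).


Translation: (x+dx, y+dy) = (5+-15, -11+-4) = (-10, -15)

(-10, -15)


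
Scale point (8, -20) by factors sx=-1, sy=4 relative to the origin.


Scaling: (x*sx, y*sy) = (8*-1, -20*4) = (-8, -80)

(-8, -80)


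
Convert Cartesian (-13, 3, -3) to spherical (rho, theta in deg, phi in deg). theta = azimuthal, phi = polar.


rho = sqrt((-13)^2 + 3^2 + (-3)^2) = 13.6748
theta = atan2(3, -13) = 167.0054 deg
phi = acos(-3/13.6748) = 102.6727 deg

rho = 13.6748, theta = 167.0054 deg, phi = 102.6727 deg


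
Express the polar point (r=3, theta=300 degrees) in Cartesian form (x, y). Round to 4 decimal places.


x = 3 * cos(300) = 1.5
y = 3 * sin(300) = -2.5981

(1.5, -2.5981)


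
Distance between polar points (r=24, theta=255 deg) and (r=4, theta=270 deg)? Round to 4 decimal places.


d = sqrt(r1^2 + r2^2 - 2*r1*r2*cos(t2-t1))
d = sqrt(24^2 + 4^2 - 2*24*4*cos(270-255)) = 20.1629

20.1629


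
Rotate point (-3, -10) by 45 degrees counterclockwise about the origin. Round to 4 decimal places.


x' = -3*cos(45) - -10*sin(45) = 4.9497
y' = -3*sin(45) + -10*cos(45) = -9.1924

(4.9497, -9.1924)


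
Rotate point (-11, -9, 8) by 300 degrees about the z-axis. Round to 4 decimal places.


x' = -11*cos(300) - -9*sin(300) = -13.2942
y' = -11*sin(300) + -9*cos(300) = 5.0263
z' = 8

(-13.2942, 5.0263, 8)


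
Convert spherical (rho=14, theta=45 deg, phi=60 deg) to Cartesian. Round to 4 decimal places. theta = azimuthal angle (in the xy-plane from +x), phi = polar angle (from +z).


x = 14 * sin(60) * cos(45) = 8.5732
y = 14 * sin(60) * sin(45) = 8.5732
z = 14 * cos(60) = 7

(8.5732, 8.5732, 7)


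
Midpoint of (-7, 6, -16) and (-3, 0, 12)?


Midpoint = ((-7+-3)/2, (6+0)/2, (-16+12)/2) = (-5, 3, -2)

(-5, 3, -2)


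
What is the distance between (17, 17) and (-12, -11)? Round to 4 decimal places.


d = sqrt((-12-17)^2 + (-11-17)^2) = 40.3113

40.3113


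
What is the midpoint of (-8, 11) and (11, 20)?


Midpoint = ((-8+11)/2, (11+20)/2) = (1.5, 15.5)

(1.5, 15.5)


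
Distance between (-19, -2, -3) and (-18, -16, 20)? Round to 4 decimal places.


d = sqrt((-18--19)^2 + (-16--2)^2 + (20--3)^2) = 26.9444

26.9444


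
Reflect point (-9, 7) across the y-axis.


Reflection across y-axis: (x, y) -> (-x, y)
(-9, 7) -> (9, 7)

(9, 7)


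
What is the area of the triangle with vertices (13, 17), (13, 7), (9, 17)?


Area = |x1(y2-y3) + x2(y3-y1) + x3(y1-y2)| / 2
= |13*(7-17) + 13*(17-17) + 9*(17-7)| / 2
= 20

20


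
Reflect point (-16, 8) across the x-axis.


Reflection across x-axis: (x, y) -> (x, -y)
(-16, 8) -> (-16, -8)

(-16, -8)


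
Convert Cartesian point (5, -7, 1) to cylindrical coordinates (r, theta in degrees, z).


r = sqrt(5^2 + (-7)^2) = 8.6023
theta = atan2(-7, 5) = 305.5377 deg
z = 1

r = 8.6023, theta = 305.5377 deg, z = 1


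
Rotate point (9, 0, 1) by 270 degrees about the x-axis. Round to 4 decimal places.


x' = 9
y' = 0*cos(270) - 1*sin(270) = 1
z' = 0*sin(270) + 1*cos(270) = 0

(9, 1, 0)


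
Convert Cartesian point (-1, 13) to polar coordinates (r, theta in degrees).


r = sqrt((-1)^2 + 13^2) = 13.0384
theta = atan2(13, -1) = 94.3987 degrees

r = 13.0384, theta = 94.3987 degrees


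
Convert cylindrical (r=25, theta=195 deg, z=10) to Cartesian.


x = 25 * cos(195) = -24.1481
y = 25 * sin(195) = -6.4705
z = 10

(-24.1481, -6.4705, 10)


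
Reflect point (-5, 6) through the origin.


Reflection through origin: (x, y) -> (-x, -y)
(-5, 6) -> (5, -6)

(5, -6)


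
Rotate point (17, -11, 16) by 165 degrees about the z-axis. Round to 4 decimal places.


x' = 17*cos(165) - -11*sin(165) = -13.5737
y' = 17*sin(165) + -11*cos(165) = 15.0251
z' = 16

(-13.5737, 15.0251, 16)


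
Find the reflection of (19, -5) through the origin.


Reflection through origin: (x, y) -> (-x, -y)
(19, -5) -> (-19, 5)

(-19, 5)


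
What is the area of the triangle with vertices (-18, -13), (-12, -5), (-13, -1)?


Area = |x1(y2-y3) + x2(y3-y1) + x3(y1-y2)| / 2
= |-18*(-5--1) + -12*(-1--13) + -13*(-13--5)| / 2
= 16

16


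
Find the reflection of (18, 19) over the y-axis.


Reflection across y-axis: (x, y) -> (-x, y)
(18, 19) -> (-18, 19)

(-18, 19)


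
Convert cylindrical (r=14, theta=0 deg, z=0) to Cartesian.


x = 14 * cos(0) = 14
y = 14 * sin(0) = 0
z = 0

(14, 0, 0)


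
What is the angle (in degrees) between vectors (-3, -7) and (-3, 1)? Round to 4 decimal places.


dot = -3*-3 + -7*1 = 2
|u| = 7.6158, |v| = 3.1623
cos(angle) = 0.083
angle = 85.2364 degrees

85.2364 degrees


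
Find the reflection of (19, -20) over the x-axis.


Reflection across x-axis: (x, y) -> (x, -y)
(19, -20) -> (19, 20)

(19, 20)


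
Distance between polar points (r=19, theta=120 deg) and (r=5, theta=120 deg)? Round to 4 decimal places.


d = sqrt(r1^2 + r2^2 - 2*r1*r2*cos(t2-t1))
d = sqrt(19^2 + 5^2 - 2*19*5*cos(120-120)) = 14

14


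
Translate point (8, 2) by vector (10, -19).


Translation: (x+dx, y+dy) = (8+10, 2+-19) = (18, -17)

(18, -17)


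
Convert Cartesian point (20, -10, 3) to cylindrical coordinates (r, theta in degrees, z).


r = sqrt(20^2 + (-10)^2) = 22.3607
theta = atan2(-10, 20) = 333.4349 deg
z = 3

r = 22.3607, theta = 333.4349 deg, z = 3


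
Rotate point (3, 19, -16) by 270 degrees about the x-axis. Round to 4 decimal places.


x' = 3
y' = 19*cos(270) - -16*sin(270) = -16
z' = 19*sin(270) + -16*cos(270) = -19

(3, -16, -19)


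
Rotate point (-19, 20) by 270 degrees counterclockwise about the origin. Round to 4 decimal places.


x' = -19*cos(270) - 20*sin(270) = 20
y' = -19*sin(270) + 20*cos(270) = 19

(20, 19)


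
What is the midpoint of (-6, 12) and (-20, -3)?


Midpoint = ((-6+-20)/2, (12+-3)/2) = (-13, 4.5)

(-13, 4.5)


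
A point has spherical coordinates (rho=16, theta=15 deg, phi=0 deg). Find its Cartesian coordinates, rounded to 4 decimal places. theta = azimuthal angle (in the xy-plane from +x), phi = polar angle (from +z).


x = 16 * sin(0) * cos(15) = 0
y = 16 * sin(0) * sin(15) = 0
z = 16 * cos(0) = 16

(0, 0, 16)


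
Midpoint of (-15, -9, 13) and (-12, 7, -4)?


Midpoint = ((-15+-12)/2, (-9+7)/2, (13+-4)/2) = (-13.5, -1, 4.5)

(-13.5, -1, 4.5)


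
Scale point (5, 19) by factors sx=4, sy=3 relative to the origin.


Scaling: (x*sx, y*sy) = (5*4, 19*3) = (20, 57)

(20, 57)


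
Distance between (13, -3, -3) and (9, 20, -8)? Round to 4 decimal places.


d = sqrt((9-13)^2 + (20--3)^2 + (-8--3)^2) = 23.8747

23.8747


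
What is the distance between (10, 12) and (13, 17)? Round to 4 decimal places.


d = sqrt((13-10)^2 + (17-12)^2) = 5.831

5.831


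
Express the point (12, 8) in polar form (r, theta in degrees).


r = sqrt(12^2 + 8^2) = 14.4222
theta = atan2(8, 12) = 33.6901 degrees

r = 14.4222, theta = 33.6901 degrees


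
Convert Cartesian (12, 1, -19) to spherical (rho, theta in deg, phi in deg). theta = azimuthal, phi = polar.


rho = sqrt(12^2 + 1^2 + (-19)^2) = 22.4944
theta = atan2(1, 12) = 4.7636 deg
phi = acos(-19/22.4944) = 147.6348 deg

rho = 22.4944, theta = 4.7636 deg, phi = 147.6348 deg


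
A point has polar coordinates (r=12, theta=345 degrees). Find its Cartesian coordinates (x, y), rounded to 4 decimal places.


x = 12 * cos(345) = 11.5911
y = 12 * sin(345) = -3.1058

(11.5911, -3.1058)


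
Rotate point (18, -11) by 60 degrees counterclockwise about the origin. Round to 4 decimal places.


x' = 18*cos(60) - -11*sin(60) = 18.5263
y' = 18*sin(60) + -11*cos(60) = 10.0885

(18.5263, 10.0885)


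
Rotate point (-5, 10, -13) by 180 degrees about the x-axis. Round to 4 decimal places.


x' = -5
y' = 10*cos(180) - -13*sin(180) = -10
z' = 10*sin(180) + -13*cos(180) = 13

(-5, -10, 13)


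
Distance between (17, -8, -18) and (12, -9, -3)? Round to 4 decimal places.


d = sqrt((12-17)^2 + (-9--8)^2 + (-3--18)^2) = 15.843

15.843


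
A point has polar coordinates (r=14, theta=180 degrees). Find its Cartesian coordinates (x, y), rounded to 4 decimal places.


x = 14 * cos(180) = -14
y = 14 * sin(180) = 0

(-14, 0)


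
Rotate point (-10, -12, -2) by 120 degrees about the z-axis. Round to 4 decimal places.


x' = -10*cos(120) - -12*sin(120) = 15.3923
y' = -10*sin(120) + -12*cos(120) = -2.6603
z' = -2

(15.3923, -2.6603, -2)


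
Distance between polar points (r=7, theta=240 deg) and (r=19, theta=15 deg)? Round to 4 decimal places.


d = sqrt(r1^2 + r2^2 - 2*r1*r2*cos(t2-t1))
d = sqrt(7^2 + 19^2 - 2*7*19*cos(15-240)) = 24.4559

24.4559


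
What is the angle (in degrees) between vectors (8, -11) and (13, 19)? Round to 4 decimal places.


dot = 8*13 + -11*19 = -105
|u| = 13.6015, |v| = 23.0217
cos(angle) = -0.3353
angle = 109.5923 degrees

109.5923 degrees


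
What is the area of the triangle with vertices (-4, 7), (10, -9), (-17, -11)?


Area = |x1(y2-y3) + x2(y3-y1) + x3(y1-y2)| / 2
= |-4*(-9--11) + 10*(-11-7) + -17*(7--9)| / 2
= 230

230


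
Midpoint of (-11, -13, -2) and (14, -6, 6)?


Midpoint = ((-11+14)/2, (-13+-6)/2, (-2+6)/2) = (1.5, -9.5, 2)

(1.5, -9.5, 2)


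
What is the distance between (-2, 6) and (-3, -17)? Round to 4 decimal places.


d = sqrt((-3--2)^2 + (-17-6)^2) = 23.0217

23.0217


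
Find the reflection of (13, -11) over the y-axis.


Reflection across y-axis: (x, y) -> (-x, y)
(13, -11) -> (-13, -11)

(-13, -11)


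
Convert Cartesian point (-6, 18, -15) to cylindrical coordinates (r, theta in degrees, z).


r = sqrt((-6)^2 + 18^2) = 18.9737
theta = atan2(18, -6) = 108.4349 deg
z = -15

r = 18.9737, theta = 108.4349 deg, z = -15


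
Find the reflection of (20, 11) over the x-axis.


Reflection across x-axis: (x, y) -> (x, -y)
(20, 11) -> (20, -11)

(20, -11)


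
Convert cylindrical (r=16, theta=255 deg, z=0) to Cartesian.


x = 16 * cos(255) = -4.1411
y = 16 * sin(255) = -15.4548
z = 0

(-4.1411, -15.4548, 0)


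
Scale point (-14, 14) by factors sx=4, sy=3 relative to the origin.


Scaling: (x*sx, y*sy) = (-14*4, 14*3) = (-56, 42)

(-56, 42)


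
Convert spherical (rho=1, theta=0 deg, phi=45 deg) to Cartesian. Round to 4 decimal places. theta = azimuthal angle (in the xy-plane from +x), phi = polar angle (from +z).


x = 1 * sin(45) * cos(0) = 0.7071
y = 1 * sin(45) * sin(0) = 0
z = 1 * cos(45) = 0.7071

(0.7071, 0, 0.7071)


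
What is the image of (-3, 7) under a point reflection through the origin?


Reflection through origin: (x, y) -> (-x, -y)
(-3, 7) -> (3, -7)

(3, -7)


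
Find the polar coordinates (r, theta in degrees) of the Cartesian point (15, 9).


r = sqrt(15^2 + 9^2) = 17.4929
theta = atan2(9, 15) = 30.9638 degrees

r = 17.4929, theta = 30.9638 degrees


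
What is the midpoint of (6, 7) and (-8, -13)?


Midpoint = ((6+-8)/2, (7+-13)/2) = (-1, -3)

(-1, -3)


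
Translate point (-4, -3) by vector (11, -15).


Translation: (x+dx, y+dy) = (-4+11, -3+-15) = (7, -18)

(7, -18)


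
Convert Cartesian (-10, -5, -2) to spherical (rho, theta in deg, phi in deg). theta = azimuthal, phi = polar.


rho = sqrt((-10)^2 + (-5)^2 + (-2)^2) = 11.3578
theta = atan2(-5, -10) = 206.5651 deg
phi = acos(-2/11.3578) = 100.1421 deg

rho = 11.3578, theta = 206.5651 deg, phi = 100.1421 deg


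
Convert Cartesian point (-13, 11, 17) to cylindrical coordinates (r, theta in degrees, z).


r = sqrt((-13)^2 + 11^2) = 17.0294
theta = atan2(11, -13) = 139.7636 deg
z = 17

r = 17.0294, theta = 139.7636 deg, z = 17


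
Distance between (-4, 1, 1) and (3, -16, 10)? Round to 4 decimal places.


d = sqrt((3--4)^2 + (-16-1)^2 + (10-1)^2) = 20.4695

20.4695


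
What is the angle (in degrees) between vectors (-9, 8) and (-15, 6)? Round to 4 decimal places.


dot = -9*-15 + 8*6 = 183
|u| = 12.0416, |v| = 16.1555
cos(angle) = 0.9407
angle = 19.8321 degrees

19.8321 degrees


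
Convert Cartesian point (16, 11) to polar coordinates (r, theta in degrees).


r = sqrt(16^2 + 11^2) = 19.4165
theta = atan2(11, 16) = 34.5085 degrees

r = 19.4165, theta = 34.5085 degrees


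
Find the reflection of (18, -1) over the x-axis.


Reflection across x-axis: (x, y) -> (x, -y)
(18, -1) -> (18, 1)

(18, 1)


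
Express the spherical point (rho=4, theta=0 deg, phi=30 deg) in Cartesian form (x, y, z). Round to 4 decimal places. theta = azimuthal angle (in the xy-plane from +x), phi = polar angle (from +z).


x = 4 * sin(30) * cos(0) = 2
y = 4 * sin(30) * sin(0) = 0
z = 4 * cos(30) = 3.4641

(2, 0, 3.4641)


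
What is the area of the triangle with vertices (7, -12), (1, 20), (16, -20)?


Area = |x1(y2-y3) + x2(y3-y1) + x3(y1-y2)| / 2
= |7*(20--20) + 1*(-20--12) + 16*(-12-20)| / 2
= 120

120


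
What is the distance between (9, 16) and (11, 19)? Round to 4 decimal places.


d = sqrt((11-9)^2 + (19-16)^2) = 3.6056

3.6056


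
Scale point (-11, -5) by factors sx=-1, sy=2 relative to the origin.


Scaling: (x*sx, y*sy) = (-11*-1, -5*2) = (11, -10)

(11, -10)


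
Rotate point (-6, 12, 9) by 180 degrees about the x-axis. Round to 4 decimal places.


x' = -6
y' = 12*cos(180) - 9*sin(180) = -12
z' = 12*sin(180) + 9*cos(180) = -9

(-6, -12, -9)


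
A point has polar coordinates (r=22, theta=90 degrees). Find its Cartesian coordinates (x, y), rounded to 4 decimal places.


x = 22 * cos(90) = 0
y = 22 * sin(90) = 22

(0, 22)


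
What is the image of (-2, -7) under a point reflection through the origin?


Reflection through origin: (x, y) -> (-x, -y)
(-2, -7) -> (2, 7)

(2, 7)


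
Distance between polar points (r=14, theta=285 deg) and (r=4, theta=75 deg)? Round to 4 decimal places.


d = sqrt(r1^2 + r2^2 - 2*r1*r2*cos(t2-t1))
d = sqrt(14^2 + 4^2 - 2*14*4*cos(75-285)) = 17.5782

17.5782


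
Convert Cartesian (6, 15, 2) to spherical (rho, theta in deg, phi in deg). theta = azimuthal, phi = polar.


rho = sqrt(6^2 + 15^2 + 2^2) = 16.2788
theta = atan2(15, 6) = 68.1986 deg
phi = acos(2/16.2788) = 82.9429 deg

rho = 16.2788, theta = 68.1986 deg, phi = 82.9429 deg


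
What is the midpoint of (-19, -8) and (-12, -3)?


Midpoint = ((-19+-12)/2, (-8+-3)/2) = (-15.5, -5.5)

(-15.5, -5.5)


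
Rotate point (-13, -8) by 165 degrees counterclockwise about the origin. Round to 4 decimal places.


x' = -13*cos(165) - -8*sin(165) = 14.6276
y' = -13*sin(165) + -8*cos(165) = 4.3628

(14.6276, 4.3628)


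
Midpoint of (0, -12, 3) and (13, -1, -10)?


Midpoint = ((0+13)/2, (-12+-1)/2, (3+-10)/2) = (6.5, -6.5, -3.5)

(6.5, -6.5, -3.5)


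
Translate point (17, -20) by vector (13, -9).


Translation: (x+dx, y+dy) = (17+13, -20+-9) = (30, -29)

(30, -29)


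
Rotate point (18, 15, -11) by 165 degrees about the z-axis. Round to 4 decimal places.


x' = 18*cos(165) - 15*sin(165) = -21.269
y' = 18*sin(165) + 15*cos(165) = -9.8301
z' = -11

(-21.269, -9.8301, -11)


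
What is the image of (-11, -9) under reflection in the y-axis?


Reflection across y-axis: (x, y) -> (-x, y)
(-11, -9) -> (11, -9)

(11, -9)


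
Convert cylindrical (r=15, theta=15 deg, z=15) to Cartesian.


x = 15 * cos(15) = 14.4889
y = 15 * sin(15) = 3.8823
z = 15

(14.4889, 3.8823, 15)


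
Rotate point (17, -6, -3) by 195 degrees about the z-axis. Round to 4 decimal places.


x' = 17*cos(195) - -6*sin(195) = -17.9737
y' = 17*sin(195) + -6*cos(195) = 1.3956
z' = -3

(-17.9737, 1.3956, -3)


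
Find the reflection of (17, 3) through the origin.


Reflection through origin: (x, y) -> (-x, -y)
(17, 3) -> (-17, -3)

(-17, -3)


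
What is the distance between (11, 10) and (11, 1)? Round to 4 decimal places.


d = sqrt((11-11)^2 + (1-10)^2) = 9

9


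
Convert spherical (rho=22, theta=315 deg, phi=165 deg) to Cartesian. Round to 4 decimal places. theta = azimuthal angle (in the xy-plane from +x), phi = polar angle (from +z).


x = 22 * sin(165) * cos(315) = 4.0263
y = 22 * sin(165) * sin(315) = -4.0263
z = 22 * cos(165) = -21.2504

(4.0263, -4.0263, -21.2504)


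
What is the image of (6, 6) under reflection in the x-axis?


Reflection across x-axis: (x, y) -> (x, -y)
(6, 6) -> (6, -6)

(6, -6)


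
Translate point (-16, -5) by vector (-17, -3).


Translation: (x+dx, y+dy) = (-16+-17, -5+-3) = (-33, -8)

(-33, -8)


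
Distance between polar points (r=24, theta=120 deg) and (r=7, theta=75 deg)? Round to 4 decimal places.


d = sqrt(r1^2 + r2^2 - 2*r1*r2*cos(t2-t1))
d = sqrt(24^2 + 7^2 - 2*24*7*cos(75-120)) = 19.6828

19.6828


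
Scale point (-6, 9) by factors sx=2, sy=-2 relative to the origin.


Scaling: (x*sx, y*sy) = (-6*2, 9*-2) = (-12, -18)

(-12, -18)


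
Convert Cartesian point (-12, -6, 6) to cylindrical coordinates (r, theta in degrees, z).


r = sqrt((-12)^2 + (-6)^2) = 13.4164
theta = atan2(-6, -12) = 206.5651 deg
z = 6

r = 13.4164, theta = 206.5651 deg, z = 6


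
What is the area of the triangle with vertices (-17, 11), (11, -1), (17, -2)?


Area = |x1(y2-y3) + x2(y3-y1) + x3(y1-y2)| / 2
= |-17*(-1--2) + 11*(-2-11) + 17*(11--1)| / 2
= 22

22


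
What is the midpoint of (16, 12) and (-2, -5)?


Midpoint = ((16+-2)/2, (12+-5)/2) = (7, 3.5)

(7, 3.5)


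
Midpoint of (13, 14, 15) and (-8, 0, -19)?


Midpoint = ((13+-8)/2, (14+0)/2, (15+-19)/2) = (2.5, 7, -2)

(2.5, 7, -2)


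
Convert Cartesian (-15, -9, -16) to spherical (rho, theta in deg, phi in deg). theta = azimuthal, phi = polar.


rho = sqrt((-15)^2 + (-9)^2 + (-16)^2) = 23.7065
theta = atan2(-9, -15) = 210.9638 deg
phi = acos(-16/23.7065) = 132.4479 deg

rho = 23.7065, theta = 210.9638 deg, phi = 132.4479 deg


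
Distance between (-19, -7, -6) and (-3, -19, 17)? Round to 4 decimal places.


d = sqrt((-3--19)^2 + (-19--7)^2 + (17--6)^2) = 30.4795

30.4795


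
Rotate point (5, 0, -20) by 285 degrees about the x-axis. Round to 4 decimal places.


x' = 5
y' = 0*cos(285) - -20*sin(285) = -19.3185
z' = 0*sin(285) + -20*cos(285) = -5.1764

(5, -19.3185, -5.1764)


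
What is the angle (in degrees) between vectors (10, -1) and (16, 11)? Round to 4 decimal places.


dot = 10*16 + -1*11 = 149
|u| = 10.0499, |v| = 19.4165
cos(angle) = 0.7636
angle = 40.2191 degrees

40.2191 degrees


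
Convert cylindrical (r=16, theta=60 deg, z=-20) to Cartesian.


x = 16 * cos(60) = 8
y = 16 * sin(60) = 13.8564
z = -20

(8, 13.8564, -20)


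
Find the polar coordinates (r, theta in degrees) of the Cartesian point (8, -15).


r = sqrt(8^2 + (-15)^2) = 17
theta = atan2(-15, 8) = 298.0725 degrees

r = 17, theta = 298.0725 degrees


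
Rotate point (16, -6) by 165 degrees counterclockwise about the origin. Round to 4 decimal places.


x' = 16*cos(165) - -6*sin(165) = -13.9019
y' = 16*sin(165) + -6*cos(165) = 9.9367

(-13.9019, 9.9367)


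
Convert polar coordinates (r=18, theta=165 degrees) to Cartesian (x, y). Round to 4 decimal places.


x = 18 * cos(165) = -17.3867
y = 18 * sin(165) = 4.6587

(-17.3867, 4.6587)


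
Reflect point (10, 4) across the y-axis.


Reflection across y-axis: (x, y) -> (-x, y)
(10, 4) -> (-10, 4)

(-10, 4)


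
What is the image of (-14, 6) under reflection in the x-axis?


Reflection across x-axis: (x, y) -> (x, -y)
(-14, 6) -> (-14, -6)

(-14, -6)


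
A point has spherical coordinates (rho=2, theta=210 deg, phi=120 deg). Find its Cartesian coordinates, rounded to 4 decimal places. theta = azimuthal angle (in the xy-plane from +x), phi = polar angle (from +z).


x = 2 * sin(120) * cos(210) = -1.5
y = 2 * sin(120) * sin(210) = -0.866
z = 2 * cos(120) = -1

(-1.5, -0.866, -1)


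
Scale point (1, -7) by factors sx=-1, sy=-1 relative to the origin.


Scaling: (x*sx, y*sy) = (1*-1, -7*-1) = (-1, 7)

(-1, 7)


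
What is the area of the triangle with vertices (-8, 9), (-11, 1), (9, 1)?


Area = |x1(y2-y3) + x2(y3-y1) + x3(y1-y2)| / 2
= |-8*(1-1) + -11*(1-9) + 9*(9-1)| / 2
= 80

80


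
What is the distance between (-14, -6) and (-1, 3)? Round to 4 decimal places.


d = sqrt((-1--14)^2 + (3--6)^2) = 15.8114

15.8114


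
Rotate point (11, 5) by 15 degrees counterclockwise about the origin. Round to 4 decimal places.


x' = 11*cos(15) - 5*sin(15) = 9.3311
y' = 11*sin(15) + 5*cos(15) = 7.6766

(9.3311, 7.6766)


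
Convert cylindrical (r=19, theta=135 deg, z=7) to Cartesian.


x = 19 * cos(135) = -13.435
y = 19 * sin(135) = 13.435
z = 7

(-13.435, 13.435, 7)


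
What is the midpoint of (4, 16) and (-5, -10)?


Midpoint = ((4+-5)/2, (16+-10)/2) = (-0.5, 3)

(-0.5, 3)


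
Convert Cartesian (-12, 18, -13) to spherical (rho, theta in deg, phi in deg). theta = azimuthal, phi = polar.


rho = sqrt((-12)^2 + 18^2 + (-13)^2) = 25.2389
theta = atan2(18, -12) = 123.6901 deg
phi = acos(-13/25.2389) = 121.0027 deg

rho = 25.2389, theta = 123.6901 deg, phi = 121.0027 deg


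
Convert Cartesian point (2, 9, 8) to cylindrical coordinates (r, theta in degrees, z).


r = sqrt(2^2 + 9^2) = 9.2195
theta = atan2(9, 2) = 77.4712 deg
z = 8

r = 9.2195, theta = 77.4712 deg, z = 8


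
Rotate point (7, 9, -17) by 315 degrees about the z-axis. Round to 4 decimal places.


x' = 7*cos(315) - 9*sin(315) = 11.3137
y' = 7*sin(315) + 9*cos(315) = 1.4142
z' = -17

(11.3137, 1.4142, -17)


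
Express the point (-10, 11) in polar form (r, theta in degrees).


r = sqrt((-10)^2 + 11^2) = 14.8661
theta = atan2(11, -10) = 132.2737 degrees

r = 14.8661, theta = 132.2737 degrees


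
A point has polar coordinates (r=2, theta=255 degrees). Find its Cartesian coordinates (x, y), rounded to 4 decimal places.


x = 2 * cos(255) = -0.5176
y = 2 * sin(255) = -1.9319

(-0.5176, -1.9319)


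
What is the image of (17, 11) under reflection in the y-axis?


Reflection across y-axis: (x, y) -> (-x, y)
(17, 11) -> (-17, 11)

(-17, 11)


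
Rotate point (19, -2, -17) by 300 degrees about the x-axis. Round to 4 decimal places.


x' = 19
y' = -2*cos(300) - -17*sin(300) = -15.7224
z' = -2*sin(300) + -17*cos(300) = -6.7679

(19, -15.7224, -6.7679)


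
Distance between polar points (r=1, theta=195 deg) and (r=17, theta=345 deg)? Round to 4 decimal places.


d = sqrt(r1^2 + r2^2 - 2*r1*r2*cos(t2-t1))
d = sqrt(1^2 + 17^2 - 2*1*17*cos(345-195)) = 17.873

17.873


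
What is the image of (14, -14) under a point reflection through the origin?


Reflection through origin: (x, y) -> (-x, -y)
(14, -14) -> (-14, 14)

(-14, 14)


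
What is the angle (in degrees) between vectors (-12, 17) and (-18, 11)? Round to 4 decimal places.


dot = -12*-18 + 17*11 = 403
|u| = 20.8087, |v| = 21.095
cos(angle) = 0.9181
angle = 23.3528 degrees

23.3528 degrees


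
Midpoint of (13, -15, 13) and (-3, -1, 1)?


Midpoint = ((13+-3)/2, (-15+-1)/2, (13+1)/2) = (5, -8, 7)

(5, -8, 7)


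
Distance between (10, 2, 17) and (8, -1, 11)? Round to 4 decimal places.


d = sqrt((8-10)^2 + (-1-2)^2 + (11-17)^2) = 7

7


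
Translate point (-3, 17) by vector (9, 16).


Translation: (x+dx, y+dy) = (-3+9, 17+16) = (6, 33)

(6, 33)


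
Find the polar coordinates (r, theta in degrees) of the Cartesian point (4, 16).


r = sqrt(4^2 + 16^2) = 16.4924
theta = atan2(16, 4) = 75.9638 degrees

r = 16.4924, theta = 75.9638 degrees


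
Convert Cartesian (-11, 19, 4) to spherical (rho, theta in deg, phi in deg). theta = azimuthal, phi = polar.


rho = sqrt((-11)^2 + 19^2 + 4^2) = 22.3159
theta = atan2(19, -11) = 120.0686 deg
phi = acos(4/22.3159) = 79.6743 deg

rho = 22.3159, theta = 120.0686 deg, phi = 79.6743 deg


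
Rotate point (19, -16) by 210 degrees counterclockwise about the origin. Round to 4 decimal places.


x' = 19*cos(210) - -16*sin(210) = -24.4545
y' = 19*sin(210) + -16*cos(210) = 4.3564

(-24.4545, 4.3564)


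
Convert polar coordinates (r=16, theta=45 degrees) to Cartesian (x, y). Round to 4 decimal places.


x = 16 * cos(45) = 11.3137
y = 16 * sin(45) = 11.3137

(11.3137, 11.3137)


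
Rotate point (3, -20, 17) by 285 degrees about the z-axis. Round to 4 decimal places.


x' = 3*cos(285) - -20*sin(285) = -18.5421
y' = 3*sin(285) + -20*cos(285) = -8.0742
z' = 17

(-18.5421, -8.0742, 17)


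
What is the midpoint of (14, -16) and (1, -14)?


Midpoint = ((14+1)/2, (-16+-14)/2) = (7.5, -15)

(7.5, -15)


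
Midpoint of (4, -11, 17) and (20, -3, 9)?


Midpoint = ((4+20)/2, (-11+-3)/2, (17+9)/2) = (12, -7, 13)

(12, -7, 13)


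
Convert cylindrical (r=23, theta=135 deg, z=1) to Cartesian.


x = 23 * cos(135) = -16.2635
y = 23 * sin(135) = 16.2635
z = 1

(-16.2635, 16.2635, 1)


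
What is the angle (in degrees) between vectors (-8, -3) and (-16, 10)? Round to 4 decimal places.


dot = -8*-16 + -3*10 = 98
|u| = 8.544, |v| = 18.868
cos(angle) = 0.6079
angle = 52.5614 degrees

52.5614 degrees


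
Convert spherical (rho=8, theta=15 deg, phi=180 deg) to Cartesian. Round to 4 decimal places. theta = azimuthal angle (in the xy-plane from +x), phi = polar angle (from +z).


x = 8 * sin(180) * cos(15) = 0
y = 8 * sin(180) * sin(15) = 0
z = 8 * cos(180) = -8

(0, 0, -8)


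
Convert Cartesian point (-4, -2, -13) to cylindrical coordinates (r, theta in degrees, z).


r = sqrt((-4)^2 + (-2)^2) = 4.4721
theta = atan2(-2, -4) = 206.5651 deg
z = -13

r = 4.4721, theta = 206.5651 deg, z = -13


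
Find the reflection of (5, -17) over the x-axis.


Reflection across x-axis: (x, y) -> (x, -y)
(5, -17) -> (5, 17)

(5, 17)


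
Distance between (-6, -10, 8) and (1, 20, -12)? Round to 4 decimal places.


d = sqrt((1--6)^2 + (20--10)^2 + (-12-8)^2) = 36.7287

36.7287


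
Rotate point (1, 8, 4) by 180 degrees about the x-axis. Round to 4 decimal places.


x' = 1
y' = 8*cos(180) - 4*sin(180) = -8
z' = 8*sin(180) + 4*cos(180) = -4

(1, -8, -4)


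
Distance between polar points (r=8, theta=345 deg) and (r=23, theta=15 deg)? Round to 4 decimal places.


d = sqrt(r1^2 + r2^2 - 2*r1*r2*cos(t2-t1))
d = sqrt(8^2 + 23^2 - 2*8*23*cos(15-345)) = 16.5621

16.5621


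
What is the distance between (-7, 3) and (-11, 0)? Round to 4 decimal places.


d = sqrt((-11--7)^2 + (0-3)^2) = 5

5


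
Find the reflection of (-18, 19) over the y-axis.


Reflection across y-axis: (x, y) -> (-x, y)
(-18, 19) -> (18, 19)

(18, 19)


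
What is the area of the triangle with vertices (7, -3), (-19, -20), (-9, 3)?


Area = |x1(y2-y3) + x2(y3-y1) + x3(y1-y2)| / 2
= |7*(-20-3) + -19*(3--3) + -9*(-3--20)| / 2
= 214

214


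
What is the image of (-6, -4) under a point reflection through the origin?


Reflection through origin: (x, y) -> (-x, -y)
(-6, -4) -> (6, 4)

(6, 4)


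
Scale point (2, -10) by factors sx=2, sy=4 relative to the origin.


Scaling: (x*sx, y*sy) = (2*2, -10*4) = (4, -40)

(4, -40)


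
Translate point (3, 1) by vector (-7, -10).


Translation: (x+dx, y+dy) = (3+-7, 1+-10) = (-4, -9)

(-4, -9)


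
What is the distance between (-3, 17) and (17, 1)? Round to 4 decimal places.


d = sqrt((17--3)^2 + (1-17)^2) = 25.6125

25.6125


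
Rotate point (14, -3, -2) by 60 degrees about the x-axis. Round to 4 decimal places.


x' = 14
y' = -3*cos(60) - -2*sin(60) = 0.2321
z' = -3*sin(60) + -2*cos(60) = -3.5981

(14, 0.2321, -3.5981)


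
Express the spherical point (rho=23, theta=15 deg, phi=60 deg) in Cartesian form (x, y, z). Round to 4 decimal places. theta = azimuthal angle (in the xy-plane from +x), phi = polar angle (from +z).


x = 23 * sin(60) * cos(15) = 19.2399
y = 23 * sin(60) * sin(15) = 5.1553
z = 23 * cos(60) = 11.5

(19.2399, 5.1553, 11.5)


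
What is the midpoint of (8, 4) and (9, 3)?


Midpoint = ((8+9)/2, (4+3)/2) = (8.5, 3.5)

(8.5, 3.5)


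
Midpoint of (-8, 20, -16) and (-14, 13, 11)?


Midpoint = ((-8+-14)/2, (20+13)/2, (-16+11)/2) = (-11, 16.5, -2.5)

(-11, 16.5, -2.5)


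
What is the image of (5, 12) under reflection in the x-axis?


Reflection across x-axis: (x, y) -> (x, -y)
(5, 12) -> (5, -12)

(5, -12)


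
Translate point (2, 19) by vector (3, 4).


Translation: (x+dx, y+dy) = (2+3, 19+4) = (5, 23)

(5, 23)


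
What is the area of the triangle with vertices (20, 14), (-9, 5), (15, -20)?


Area = |x1(y2-y3) + x2(y3-y1) + x3(y1-y2)| / 2
= |20*(5--20) + -9*(-20-14) + 15*(14-5)| / 2
= 470.5

470.5


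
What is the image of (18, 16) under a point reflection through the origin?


Reflection through origin: (x, y) -> (-x, -y)
(18, 16) -> (-18, -16)

(-18, -16)


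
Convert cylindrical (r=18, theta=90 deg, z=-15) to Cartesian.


x = 18 * cos(90) = 0
y = 18 * sin(90) = 18
z = -15

(0, 18, -15)


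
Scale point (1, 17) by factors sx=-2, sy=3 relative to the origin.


Scaling: (x*sx, y*sy) = (1*-2, 17*3) = (-2, 51)

(-2, 51)


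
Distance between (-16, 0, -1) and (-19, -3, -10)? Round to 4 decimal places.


d = sqrt((-19--16)^2 + (-3-0)^2 + (-10--1)^2) = 9.9499

9.9499


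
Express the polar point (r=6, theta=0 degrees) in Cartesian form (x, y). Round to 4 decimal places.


x = 6 * cos(0) = 6
y = 6 * sin(0) = 0

(6, 0)


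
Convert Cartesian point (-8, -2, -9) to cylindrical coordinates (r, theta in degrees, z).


r = sqrt((-8)^2 + (-2)^2) = 8.2462
theta = atan2(-2, -8) = 194.0362 deg
z = -9

r = 8.2462, theta = 194.0362 deg, z = -9


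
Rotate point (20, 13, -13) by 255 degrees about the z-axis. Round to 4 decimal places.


x' = 20*cos(255) - 13*sin(255) = 7.3807
y' = 20*sin(255) + 13*cos(255) = -22.6832
z' = -13

(7.3807, -22.6832, -13)


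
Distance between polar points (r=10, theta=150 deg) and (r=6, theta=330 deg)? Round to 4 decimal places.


d = sqrt(r1^2 + r2^2 - 2*r1*r2*cos(t2-t1))
d = sqrt(10^2 + 6^2 - 2*10*6*cos(330-150)) = 16

16


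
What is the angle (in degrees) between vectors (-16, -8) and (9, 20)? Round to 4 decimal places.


dot = -16*9 + -8*20 = -304
|u| = 17.8885, |v| = 21.9317
cos(angle) = -0.7749
angle = 140.7928 degrees

140.7928 degrees


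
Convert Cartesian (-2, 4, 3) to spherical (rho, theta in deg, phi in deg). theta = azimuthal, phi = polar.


rho = sqrt((-2)^2 + 4^2 + 3^2) = 5.3852
theta = atan2(4, -2) = 116.5651 deg
phi = acos(3/5.3852) = 56.1455 deg

rho = 5.3852, theta = 116.5651 deg, phi = 56.1455 deg


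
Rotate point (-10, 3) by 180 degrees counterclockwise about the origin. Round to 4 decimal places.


x' = -10*cos(180) - 3*sin(180) = 10
y' = -10*sin(180) + 3*cos(180) = -3

(10, -3)


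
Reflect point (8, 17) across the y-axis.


Reflection across y-axis: (x, y) -> (-x, y)
(8, 17) -> (-8, 17)

(-8, 17)


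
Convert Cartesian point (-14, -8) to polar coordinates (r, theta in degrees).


r = sqrt((-14)^2 + (-8)^2) = 16.1245
theta = atan2(-8, -14) = 209.7449 degrees

r = 16.1245, theta = 209.7449 degrees


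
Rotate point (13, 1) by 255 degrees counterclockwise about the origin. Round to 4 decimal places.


x' = 13*cos(255) - 1*sin(255) = -2.3987
y' = 13*sin(255) + 1*cos(255) = -12.8159

(-2.3987, -12.8159)


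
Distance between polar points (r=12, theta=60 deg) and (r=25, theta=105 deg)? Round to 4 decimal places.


d = sqrt(r1^2 + r2^2 - 2*r1*r2*cos(t2-t1))
d = sqrt(12^2 + 25^2 - 2*12*25*cos(105-60)) = 18.5671

18.5671


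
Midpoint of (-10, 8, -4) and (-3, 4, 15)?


Midpoint = ((-10+-3)/2, (8+4)/2, (-4+15)/2) = (-6.5, 6, 5.5)

(-6.5, 6, 5.5)


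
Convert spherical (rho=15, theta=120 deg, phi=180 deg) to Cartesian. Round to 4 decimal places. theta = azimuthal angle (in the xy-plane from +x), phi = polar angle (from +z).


x = 15 * sin(180) * cos(120) = 0
y = 15 * sin(180) * sin(120) = 0
z = 15 * cos(180) = -15

(0, 0, -15)


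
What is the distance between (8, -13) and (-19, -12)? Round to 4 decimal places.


d = sqrt((-19-8)^2 + (-12--13)^2) = 27.0185

27.0185


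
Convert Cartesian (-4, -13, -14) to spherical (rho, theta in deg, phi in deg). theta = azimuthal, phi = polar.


rho = sqrt((-4)^2 + (-13)^2 + (-14)^2) = 19.5192
theta = atan2(-13, -4) = 252.8973 deg
phi = acos(-14/19.5192) = 135.8272 deg

rho = 19.5192, theta = 252.8973 deg, phi = 135.8272 deg


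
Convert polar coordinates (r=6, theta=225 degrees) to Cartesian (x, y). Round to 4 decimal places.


x = 6 * cos(225) = -4.2426
y = 6 * sin(225) = -4.2426

(-4.2426, -4.2426)


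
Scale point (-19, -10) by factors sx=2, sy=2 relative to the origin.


Scaling: (x*sx, y*sy) = (-19*2, -10*2) = (-38, -20)

(-38, -20)


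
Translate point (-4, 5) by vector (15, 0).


Translation: (x+dx, y+dy) = (-4+15, 5+0) = (11, 5)

(11, 5)


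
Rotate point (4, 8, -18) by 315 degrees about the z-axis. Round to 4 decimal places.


x' = 4*cos(315) - 8*sin(315) = 8.4853
y' = 4*sin(315) + 8*cos(315) = 2.8284
z' = -18

(8.4853, 2.8284, -18)
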